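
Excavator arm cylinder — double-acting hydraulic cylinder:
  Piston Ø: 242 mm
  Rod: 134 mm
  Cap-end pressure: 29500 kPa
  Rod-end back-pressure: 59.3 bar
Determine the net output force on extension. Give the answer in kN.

F ≈ 1170 kN

Cap-side area A_cap = π/4 × (242 mm)² = 46000 mm^2
Rod-side annular area A_ann = π/4 × (242² − 134²) = 31890 mm^2
Net thrust = P_cap·A_cap − P_rod·A_ann = 1357 kN − 189.1 kN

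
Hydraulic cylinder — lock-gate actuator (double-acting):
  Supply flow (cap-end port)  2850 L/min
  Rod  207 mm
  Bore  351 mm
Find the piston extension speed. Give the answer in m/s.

Cap-side area A_cap = π/4 × (351 mm)² = 96760 mm^2
v = Q / A

v ≈ 0.491 m/s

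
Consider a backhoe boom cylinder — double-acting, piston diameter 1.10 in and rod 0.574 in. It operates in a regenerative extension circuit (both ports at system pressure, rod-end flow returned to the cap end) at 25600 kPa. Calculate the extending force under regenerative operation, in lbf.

F ≈ 961 lbf

With equal pressure on both faces, forces on the annular region cancel; the net push is pressure × rod cross-section.
Rod cross-section A_rod = π/4 × (0.574 in)² = 0.2588 in^2
F = P × A_rod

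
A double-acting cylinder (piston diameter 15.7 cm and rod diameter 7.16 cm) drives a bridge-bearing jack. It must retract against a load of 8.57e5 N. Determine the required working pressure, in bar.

Rod-side annular area A_ann = π/4 × (15.7² − 7.16²) = 153.3 cm^2
Retraction: pressure acts on the annular area.
P = F / A = 8.57e5 N / A

P ≈ 559 bar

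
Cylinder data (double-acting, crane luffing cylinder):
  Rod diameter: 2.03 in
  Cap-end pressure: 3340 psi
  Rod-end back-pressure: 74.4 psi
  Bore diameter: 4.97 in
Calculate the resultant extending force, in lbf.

F ≈ 63600 lbf

Cap-side area A_cap = π/4 × (4.97 in)² = 19.40 in^2
Rod-side annular area A_ann = π/4 × (4.97² − 2.03²) = 16.16 in^2
Net thrust = P_cap·A_cap − P_rod·A_ann = 64800 lbf − 1203 lbf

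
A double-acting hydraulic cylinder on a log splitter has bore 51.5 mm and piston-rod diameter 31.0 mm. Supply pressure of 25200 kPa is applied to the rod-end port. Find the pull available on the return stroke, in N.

Rod-side annular area A_ann = π/4 × (51.5² − 31.0²) = 1328 mm^2
On retraction the pressure acts on the annular area (bore minus rod).
F = P × A_ann

F ≈ 33500 N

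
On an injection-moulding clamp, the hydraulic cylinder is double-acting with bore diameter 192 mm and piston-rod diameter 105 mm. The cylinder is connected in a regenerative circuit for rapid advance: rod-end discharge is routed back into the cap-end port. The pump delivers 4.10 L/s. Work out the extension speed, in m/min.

v ≈ 28.4 m/min

In regeneration the rod-end outflow joins the pump flow into the cap end, so the net volume the pump must supply per unit advance equals the rod cross-section area.
Rod cross-section A_rod = π/4 × (105 mm)² = 8659 mm^2
v = Q_pump / A_rod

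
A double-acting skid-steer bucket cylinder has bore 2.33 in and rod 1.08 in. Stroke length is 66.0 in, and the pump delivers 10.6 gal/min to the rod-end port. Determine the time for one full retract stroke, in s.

t ≈ 5.41 s

Rod-side annular area A_ann = π/4 × (2.33² − 1.08²) = 3.348 in^2
Swept volume V = A × L; t = V / Q = A·L / Q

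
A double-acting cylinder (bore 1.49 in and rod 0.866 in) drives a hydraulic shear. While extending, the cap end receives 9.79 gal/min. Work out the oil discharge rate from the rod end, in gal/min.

Q_out ≈ 6.48 gal/min

Cap-side area A_cap = π/4 × (1.49 in)² = 1.744 in^2
Rod-side annular area A_ann = π/4 × (1.49² − 0.866²) = 1.155 in^2
Piston speed v = Q_in/A_cap; rod-end outflow Q_out = v × A_ann = Q_in × A_ann/A_cap.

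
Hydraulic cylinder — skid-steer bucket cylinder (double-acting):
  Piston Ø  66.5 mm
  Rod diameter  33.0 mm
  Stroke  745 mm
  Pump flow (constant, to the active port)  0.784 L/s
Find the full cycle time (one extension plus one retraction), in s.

t ≈ 5.79 s

Cap-side area A_cap = π/4 × (66.5 mm)² = 3473 mm^2
Rod-side annular area A_ann = π/4 × (66.5² − 33.0²) = 2618 mm^2
t_ext = A_cap·L/Q = 3.300 s
t_ret = A_ann·L/Q = 2.488 s
t_cycle = t_ext + t_ret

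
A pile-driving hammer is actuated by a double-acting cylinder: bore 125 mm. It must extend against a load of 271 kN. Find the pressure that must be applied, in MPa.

Cap-side area A_cap = π/4 × (125 mm)² = 12270 mm^2
P = F / A = 271 kN / A

P ≈ 22.1 MPa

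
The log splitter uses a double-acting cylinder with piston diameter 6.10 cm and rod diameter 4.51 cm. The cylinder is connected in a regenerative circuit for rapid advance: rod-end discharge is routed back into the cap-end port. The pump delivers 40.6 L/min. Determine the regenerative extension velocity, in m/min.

In regeneration the rod-end outflow joins the pump flow into the cap end, so the net volume the pump must supply per unit advance equals the rod cross-section area.
Rod cross-section A_rod = π/4 × (4.51 cm)² = 15.98 cm^2
v = Q_pump / A_rod

v ≈ 25.4 m/min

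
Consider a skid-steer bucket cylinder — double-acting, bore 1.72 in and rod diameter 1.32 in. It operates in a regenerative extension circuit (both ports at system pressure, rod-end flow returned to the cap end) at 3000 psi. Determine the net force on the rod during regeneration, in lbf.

With equal pressure on both faces, forces on the annular region cancel; the net push is pressure × rod cross-section.
Rod cross-section A_rod = π/4 × (1.32 in)² = 1.368 in^2
F = P × A_rod

F ≈ 4110 lbf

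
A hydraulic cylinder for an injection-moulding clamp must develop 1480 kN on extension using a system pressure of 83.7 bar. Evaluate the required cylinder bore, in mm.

D ≈ 474 mm

Extension force acts on the full piston face: F = P × (π/4)D².
D = √(4F / (πP)) = √(4 × 1480 kN / (π × 83.7 bar))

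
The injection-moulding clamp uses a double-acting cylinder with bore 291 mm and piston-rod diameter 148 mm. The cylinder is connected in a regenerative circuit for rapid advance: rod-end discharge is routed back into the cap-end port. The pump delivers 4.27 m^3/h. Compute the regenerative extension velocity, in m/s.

v ≈ 0.0689 m/s

In regeneration the rod-end outflow joins the pump flow into the cap end, so the net volume the pump must supply per unit advance equals the rod cross-section area.
Rod cross-section A_rod = π/4 × (148 mm)² = 17200 mm^2
v = Q_pump / A_rod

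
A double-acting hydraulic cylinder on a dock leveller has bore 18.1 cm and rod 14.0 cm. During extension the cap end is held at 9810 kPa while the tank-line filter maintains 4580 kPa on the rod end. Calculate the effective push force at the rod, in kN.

Cap-side area A_cap = π/4 × (18.1 cm)² = 257.3 cm^2
Rod-side annular area A_ann = π/4 × (18.1² − 14.0²) = 103.4 cm^2
Net thrust = P_cap·A_cap − P_rod·A_ann = 252.4 kN − 47.34 kN

F ≈ 205 kN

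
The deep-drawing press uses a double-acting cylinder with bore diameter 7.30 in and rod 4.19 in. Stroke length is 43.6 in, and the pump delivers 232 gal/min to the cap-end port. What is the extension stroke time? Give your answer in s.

t ≈ 2.04 s

Cap-side area A_cap = π/4 × (7.30 in)² = 41.85 in^2
Swept volume V = A × L; t = V / Q = A·L / Q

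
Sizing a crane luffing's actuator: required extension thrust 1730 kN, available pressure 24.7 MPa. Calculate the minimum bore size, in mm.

Extension force acts on the full piston face: F = P × (π/4)D².
D = √(4F / (πP)) = √(4 × 1730 kN / (π × 24.7 MPa))

D ≈ 299 mm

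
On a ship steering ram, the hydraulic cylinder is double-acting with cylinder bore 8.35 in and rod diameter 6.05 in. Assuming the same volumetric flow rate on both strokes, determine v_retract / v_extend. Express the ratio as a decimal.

v_ret/v_ext ≈ 2.11

Cap-side area A_cap = π/4 × (8.35 in)² = 54.76 in^2
Rod-side annular area A_ann = π/4 × (8.35² − 6.05²) = 26.01 in^2
For equal Q, v ∝ 1/A, so v_ret/v_ext = A_cap/A_ann.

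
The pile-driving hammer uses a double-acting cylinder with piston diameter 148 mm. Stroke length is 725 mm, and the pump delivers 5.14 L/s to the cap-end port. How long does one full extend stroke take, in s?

Cap-side area A_cap = π/4 × (148 mm)² = 17200 mm^2
Swept volume V = A × L; t = V / Q = A·L / Q

t ≈ 2.43 s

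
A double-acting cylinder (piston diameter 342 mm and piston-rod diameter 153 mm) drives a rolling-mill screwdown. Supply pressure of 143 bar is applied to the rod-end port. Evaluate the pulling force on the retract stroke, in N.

Rod-side annular area A_ann = π/4 × (342² − 153²) = 73480 mm^2
On retraction the pressure acts on the annular area (bore minus rod).
F = P × A_ann

F ≈ 1.05e6 N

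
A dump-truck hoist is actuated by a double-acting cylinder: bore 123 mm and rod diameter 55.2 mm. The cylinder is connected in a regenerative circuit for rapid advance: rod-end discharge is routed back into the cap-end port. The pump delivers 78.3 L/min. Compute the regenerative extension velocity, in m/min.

In regeneration the rod-end outflow joins the pump flow into the cap end, so the net volume the pump must supply per unit advance equals the rod cross-section area.
Rod cross-section A_rod = π/4 × (55.2 mm)² = 2393 mm^2
v = Q_pump / A_rod

v ≈ 32.7 m/min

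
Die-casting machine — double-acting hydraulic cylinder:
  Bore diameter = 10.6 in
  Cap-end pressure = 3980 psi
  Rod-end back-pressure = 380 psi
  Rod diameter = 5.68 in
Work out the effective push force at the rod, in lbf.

F ≈ 3.27e5 lbf

Cap-side area A_cap = π/4 × (10.6 in)² = 88.25 in^2
Rod-side annular area A_ann = π/4 × (10.6² − 5.68²) = 62.91 in^2
Net thrust = P_cap·A_cap − P_rod·A_ann = 3.512e5 lbf − 23910 lbf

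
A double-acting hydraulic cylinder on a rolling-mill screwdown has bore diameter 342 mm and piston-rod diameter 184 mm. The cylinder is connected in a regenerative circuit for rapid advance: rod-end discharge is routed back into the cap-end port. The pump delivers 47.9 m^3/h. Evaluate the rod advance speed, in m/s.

v ≈ 0.500 m/s

In regeneration the rod-end outflow joins the pump flow into the cap end, so the net volume the pump must supply per unit advance equals the rod cross-section area.
Rod cross-section A_rod = π/4 × (184 mm)² = 26590 mm^2
v = Q_pump / A_rod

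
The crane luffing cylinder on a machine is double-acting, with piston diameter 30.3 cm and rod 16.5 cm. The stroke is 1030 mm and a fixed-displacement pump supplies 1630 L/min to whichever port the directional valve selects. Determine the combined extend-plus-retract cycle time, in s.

Cap-side area A_cap = π/4 × (30.3 cm)² = 721.1 cm^2
Rod-side annular area A_ann = π/4 × (30.3² − 16.5²) = 507.2 cm^2
t_ext = A_cap·L/Q = 2.734 s
t_ret = A_ann·L/Q = 1.923 s
t_cycle = t_ext + t_ret

t ≈ 4.66 s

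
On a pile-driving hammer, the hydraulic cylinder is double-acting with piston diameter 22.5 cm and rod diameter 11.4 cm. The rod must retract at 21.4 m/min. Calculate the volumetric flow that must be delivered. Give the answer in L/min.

Rod-side annular area A_ann = π/4 × (22.5² − 11.4²) = 295.5 cm^2
Q = A × v

Q ≈ 632 L/min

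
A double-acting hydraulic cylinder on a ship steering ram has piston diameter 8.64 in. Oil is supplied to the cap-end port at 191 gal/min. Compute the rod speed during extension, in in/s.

v ≈ 12.5 in/s

Cap-side area A_cap = π/4 × (8.64 in)² = 58.63 in^2
v = Q / A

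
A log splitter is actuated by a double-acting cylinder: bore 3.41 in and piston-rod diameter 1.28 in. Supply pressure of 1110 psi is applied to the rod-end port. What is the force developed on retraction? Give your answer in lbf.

Rod-side annular area A_ann = π/4 × (3.41² − 1.28²) = 7.846 in^2
On retraction the pressure acts on the annular area (bore minus rod).
F = P × A_ann

F ≈ 8710 lbf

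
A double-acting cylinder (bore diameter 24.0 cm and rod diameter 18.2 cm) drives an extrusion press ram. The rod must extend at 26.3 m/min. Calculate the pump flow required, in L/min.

Cap-side area A_cap = π/4 × (24.0 cm)² = 452.4 cm^2
Q = A × v

Q ≈ 1190 L/min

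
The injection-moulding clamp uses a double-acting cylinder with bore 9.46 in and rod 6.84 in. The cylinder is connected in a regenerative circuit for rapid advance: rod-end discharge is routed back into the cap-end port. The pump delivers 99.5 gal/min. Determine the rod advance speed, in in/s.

In regeneration the rod-end outflow joins the pump flow into the cap end, so the net volume the pump must supply per unit advance equals the rod cross-section area.
Rod cross-section A_rod = π/4 × (6.84 in)² = 36.75 in^2
v = Q_pump / A_rod

v ≈ 10.4 in/s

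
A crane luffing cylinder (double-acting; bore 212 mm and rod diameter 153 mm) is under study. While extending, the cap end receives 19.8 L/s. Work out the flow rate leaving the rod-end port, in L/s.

Cap-side area A_cap = π/4 × (212 mm)² = 35300 mm^2
Rod-side annular area A_ann = π/4 × (212² − 153²) = 16910 mm^2
Piston speed v = Q_in/A_cap; rod-end outflow Q_out = v × A_ann = Q_in × A_ann/A_cap.

Q_out ≈ 9.49 L/s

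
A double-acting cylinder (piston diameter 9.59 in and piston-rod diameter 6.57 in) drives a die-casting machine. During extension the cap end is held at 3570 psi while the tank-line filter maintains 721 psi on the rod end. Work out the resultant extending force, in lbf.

F ≈ 2.30e5 lbf

Cap-side area A_cap = π/4 × (9.59 in)² = 72.23 in^2
Rod-side annular area A_ann = π/4 × (9.59² − 6.57²) = 38.33 in^2
Net thrust = P_cap·A_cap − P_rod·A_ann = 2.579e5 lbf − 27640 lbf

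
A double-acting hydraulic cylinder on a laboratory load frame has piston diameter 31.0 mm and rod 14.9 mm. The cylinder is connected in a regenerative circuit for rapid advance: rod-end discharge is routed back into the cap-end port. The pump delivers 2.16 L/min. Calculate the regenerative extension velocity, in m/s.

In regeneration the rod-end outflow joins the pump flow into the cap end, so the net volume the pump must supply per unit advance equals the rod cross-section area.
Rod cross-section A_rod = π/4 × (14.9 mm)² = 174.4 mm^2
v = Q_pump / A_rod

v ≈ 0.206 m/s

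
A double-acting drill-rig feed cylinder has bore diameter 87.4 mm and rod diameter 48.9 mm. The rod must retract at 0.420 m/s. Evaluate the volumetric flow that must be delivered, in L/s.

Rod-side annular area A_ann = π/4 × (87.4² − 48.9²) = 4121 mm^2
Q = A × v

Q ≈ 1.73 L/s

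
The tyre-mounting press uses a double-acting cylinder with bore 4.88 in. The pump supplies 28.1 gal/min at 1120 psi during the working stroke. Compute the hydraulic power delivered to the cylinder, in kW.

Hydraulic power = P × Q

W ≈ 13.7 kW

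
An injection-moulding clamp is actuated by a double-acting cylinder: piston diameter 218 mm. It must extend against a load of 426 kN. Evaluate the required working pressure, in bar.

P ≈ 114 bar

Cap-side area A_cap = π/4 × (218 mm)² = 37330 mm^2
P = F / A = 426 kN / A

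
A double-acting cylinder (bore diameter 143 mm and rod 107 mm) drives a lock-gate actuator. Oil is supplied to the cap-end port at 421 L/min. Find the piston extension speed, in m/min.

Cap-side area A_cap = π/4 × (143 mm)² = 16060 mm^2
v = Q / A

v ≈ 26.2 m/min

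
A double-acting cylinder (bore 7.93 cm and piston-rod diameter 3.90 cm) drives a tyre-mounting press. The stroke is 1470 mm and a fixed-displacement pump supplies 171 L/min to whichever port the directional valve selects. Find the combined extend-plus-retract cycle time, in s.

t ≈ 4.48 s

Cap-side area A_cap = π/4 × (7.93 cm)² = 49.39 cm^2
Rod-side annular area A_ann = π/4 × (7.93² − 3.90²) = 37.44 cm^2
t_ext = A_cap·L/Q = 2.547 s
t_ret = A_ann·L/Q = 1.931 s
t_cycle = t_ext + t_ret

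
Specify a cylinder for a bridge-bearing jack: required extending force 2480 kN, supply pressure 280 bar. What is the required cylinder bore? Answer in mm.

D ≈ 336 mm

Extension force acts on the full piston face: F = P × (π/4)D².
D = √(4F / (πP)) = √(4 × 2480 kN / (π × 280 bar))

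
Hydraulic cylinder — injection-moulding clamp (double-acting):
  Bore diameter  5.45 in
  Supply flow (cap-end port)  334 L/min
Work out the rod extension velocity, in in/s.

Cap-side area A_cap = π/4 × (5.45 in)² = 23.33 in^2
v = Q / A

v ≈ 14.6 in/s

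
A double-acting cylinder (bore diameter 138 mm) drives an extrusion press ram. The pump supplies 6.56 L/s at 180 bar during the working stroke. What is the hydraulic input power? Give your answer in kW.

Hydraulic power = P × Q

W ≈ 118 kW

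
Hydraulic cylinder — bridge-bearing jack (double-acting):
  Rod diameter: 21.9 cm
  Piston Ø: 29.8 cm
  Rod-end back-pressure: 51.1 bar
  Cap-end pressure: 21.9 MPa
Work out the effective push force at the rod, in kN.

F ≈ 1360 kN

Cap-side area A_cap = π/4 × (29.8 cm)² = 697.5 cm^2
Rod-side annular area A_ann = π/4 × (29.8² − 21.9²) = 320.8 cm^2
Net thrust = P_cap·A_cap − P_rod·A_ann = 1527 kN − 163.9 kN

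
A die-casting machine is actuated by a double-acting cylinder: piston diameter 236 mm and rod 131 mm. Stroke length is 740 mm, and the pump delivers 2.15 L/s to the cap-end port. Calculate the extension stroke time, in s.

Cap-side area A_cap = π/4 × (236 mm)² = 43740 mm^2
Swept volume V = A × L; t = V / Q = A·L / Q

t ≈ 15.1 s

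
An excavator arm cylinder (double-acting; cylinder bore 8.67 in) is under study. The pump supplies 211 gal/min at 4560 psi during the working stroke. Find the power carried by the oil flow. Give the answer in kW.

Hydraulic power = P × Q

W ≈ 419 kW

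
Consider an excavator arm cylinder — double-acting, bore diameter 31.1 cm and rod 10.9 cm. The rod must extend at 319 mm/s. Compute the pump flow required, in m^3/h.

Q ≈ 87.2 m^3/h

Cap-side area A_cap = π/4 × (31.1 cm)² = 759.6 cm^2
Q = A × v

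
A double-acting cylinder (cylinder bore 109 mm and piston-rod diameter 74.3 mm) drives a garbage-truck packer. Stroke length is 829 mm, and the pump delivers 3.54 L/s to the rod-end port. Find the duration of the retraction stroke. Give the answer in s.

Rod-side annular area A_ann = π/4 × (109² − 74.3²) = 4996 mm^2
Swept volume V = A × L; t = V / Q = A·L / Q

t ≈ 1.17 s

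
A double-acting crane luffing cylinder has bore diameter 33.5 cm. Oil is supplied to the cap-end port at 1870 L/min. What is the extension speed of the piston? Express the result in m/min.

Cap-side area A_cap = π/4 × (33.5 cm)² = 881.4 cm^2
v = Q / A

v ≈ 21.2 m/min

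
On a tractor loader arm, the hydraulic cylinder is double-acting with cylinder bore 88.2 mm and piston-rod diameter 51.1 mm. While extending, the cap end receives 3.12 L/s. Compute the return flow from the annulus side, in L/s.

Cap-side area A_cap = π/4 × (88.2 mm)² = 6110 mm^2
Rod-side annular area A_ann = π/4 × (88.2² − 51.1²) = 4059 mm^2
Piston speed v = Q_in/A_cap; rod-end outflow Q_out = v × A_ann = Q_in × A_ann/A_cap.

Q_out ≈ 2.07 L/s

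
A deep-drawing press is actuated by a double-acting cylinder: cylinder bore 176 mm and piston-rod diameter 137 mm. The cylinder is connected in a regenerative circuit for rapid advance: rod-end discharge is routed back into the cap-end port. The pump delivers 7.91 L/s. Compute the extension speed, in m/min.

In regeneration the rod-end outflow joins the pump flow into the cap end, so the net volume the pump must supply per unit advance equals the rod cross-section area.
Rod cross-section A_rod = π/4 × (137 mm)² = 14740 mm^2
v = Q_pump / A_rod

v ≈ 32.2 m/min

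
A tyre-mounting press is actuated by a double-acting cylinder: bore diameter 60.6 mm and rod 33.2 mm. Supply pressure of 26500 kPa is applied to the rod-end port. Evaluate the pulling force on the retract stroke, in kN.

F ≈ 53.5 kN

Rod-side annular area A_ann = π/4 × (60.6² − 33.2²) = 2019 mm^2
On retraction the pressure acts on the annular area (bore minus rod).
F = P × A_ann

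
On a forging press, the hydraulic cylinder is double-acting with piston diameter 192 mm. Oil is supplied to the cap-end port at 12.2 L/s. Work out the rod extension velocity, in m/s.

v ≈ 0.421 m/s

Cap-side area A_cap = π/4 × (192 mm)² = 28950 mm^2
v = Q / A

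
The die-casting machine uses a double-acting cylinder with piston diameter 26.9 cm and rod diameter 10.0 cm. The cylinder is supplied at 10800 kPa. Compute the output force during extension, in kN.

F ≈ 614 kN

Cap-side area A_cap = π/4 × (26.9 cm)² = 568.3 cm^2
F = P × A_cap = 10800 kPa × A_cap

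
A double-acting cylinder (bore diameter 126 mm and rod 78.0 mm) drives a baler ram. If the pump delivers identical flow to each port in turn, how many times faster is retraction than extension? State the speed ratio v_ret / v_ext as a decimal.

Cap-side area A_cap = π/4 × (126 mm)² = 12470 mm^2
Rod-side annular area A_ann = π/4 × (126² − 78.0²) = 7691 mm^2
For equal Q, v ∝ 1/A, so v_ret/v_ext = A_cap/A_ann.

v_ret/v_ext ≈ 1.62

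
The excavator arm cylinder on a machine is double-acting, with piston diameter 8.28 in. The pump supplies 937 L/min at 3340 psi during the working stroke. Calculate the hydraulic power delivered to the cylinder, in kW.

Hydraulic power = P × Q

W ≈ 360 kW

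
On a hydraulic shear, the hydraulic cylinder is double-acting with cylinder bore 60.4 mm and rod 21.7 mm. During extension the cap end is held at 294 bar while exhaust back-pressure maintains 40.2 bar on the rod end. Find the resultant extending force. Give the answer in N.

Cap-side area A_cap = π/4 × (60.4 mm)² = 2865 mm^2
Rod-side annular area A_ann = π/4 × (60.4² − 21.7²) = 2495 mm^2
Net thrust = P_cap·A_cap − P_rod·A_ann = 84240 N − 10030 N

F ≈ 74200 N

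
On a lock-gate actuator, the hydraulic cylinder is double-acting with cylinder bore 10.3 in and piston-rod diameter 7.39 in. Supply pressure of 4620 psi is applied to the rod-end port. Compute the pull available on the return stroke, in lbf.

Rod-side annular area A_ann = π/4 × (10.3² − 7.39²) = 40.43 in^2
On retraction the pressure acts on the annular area (bore minus rod).
F = P × A_ann

F ≈ 1.87e5 lbf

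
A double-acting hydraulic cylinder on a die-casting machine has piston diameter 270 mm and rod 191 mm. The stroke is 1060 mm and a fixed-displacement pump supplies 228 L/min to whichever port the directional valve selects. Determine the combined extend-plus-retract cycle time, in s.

Cap-side area A_cap = π/4 × (270 mm)² = 57260 mm^2
Rod-side annular area A_ann = π/4 × (270² − 191²) = 28600 mm^2
t_ext = A_cap·L/Q = 15.97 s
t_ret = A_ann·L/Q = 7.979 s
t_cycle = t_ext + t_ret

t ≈ 24.0 s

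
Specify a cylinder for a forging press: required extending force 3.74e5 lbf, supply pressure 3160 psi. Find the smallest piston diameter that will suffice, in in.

Extension force acts on the full piston face: F = P × (π/4)D².
D = √(4F / (πP)) = √(4 × 3.74e5 lbf / (π × 3160 psi))

D ≈ 12.3 in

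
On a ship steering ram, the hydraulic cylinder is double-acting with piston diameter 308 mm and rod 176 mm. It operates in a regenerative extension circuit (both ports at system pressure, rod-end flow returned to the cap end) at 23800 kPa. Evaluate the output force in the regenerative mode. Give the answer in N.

F ≈ 5.79e5 N

With equal pressure on both faces, forces on the annular region cancel; the net push is pressure × rod cross-section.
Rod cross-section A_rod = π/4 × (176 mm)² = 24330 mm^2
F = P × A_rod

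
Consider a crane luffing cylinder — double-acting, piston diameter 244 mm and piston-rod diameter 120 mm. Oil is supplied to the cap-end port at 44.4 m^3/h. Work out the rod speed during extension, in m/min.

Cap-side area A_cap = π/4 × (244 mm)² = 46760 mm^2
v = Q / A

v ≈ 15.8 m/min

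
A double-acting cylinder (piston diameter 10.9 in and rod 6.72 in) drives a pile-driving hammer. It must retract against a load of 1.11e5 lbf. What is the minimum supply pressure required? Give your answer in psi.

Rod-side annular area A_ann = π/4 × (10.9² − 6.72²) = 57.85 in^2
Retraction: pressure acts on the annular area.
P = F / A = 1.11e5 lbf / A

P ≈ 1920 psi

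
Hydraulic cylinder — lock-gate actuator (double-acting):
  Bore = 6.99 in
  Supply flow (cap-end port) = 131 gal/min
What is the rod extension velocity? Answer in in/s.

Cap-side area A_cap = π/4 × (6.99 in)² = 38.37 in^2
v = Q / A

v ≈ 13.1 in/s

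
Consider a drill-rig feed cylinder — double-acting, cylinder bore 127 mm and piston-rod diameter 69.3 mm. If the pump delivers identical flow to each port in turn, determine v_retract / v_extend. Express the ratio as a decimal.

Cap-side area A_cap = π/4 × (127 mm)² = 12670 mm^2
Rod-side annular area A_ann = π/4 × (127² − 69.3²) = 8896 mm^2
For equal Q, v ∝ 1/A, so v_ret/v_ext = A_cap/A_ann.

v_ret/v_ext ≈ 1.42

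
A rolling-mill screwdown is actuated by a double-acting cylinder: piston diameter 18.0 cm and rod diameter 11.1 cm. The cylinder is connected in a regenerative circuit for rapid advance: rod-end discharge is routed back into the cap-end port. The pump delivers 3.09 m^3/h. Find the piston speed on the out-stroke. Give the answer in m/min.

In regeneration the rod-end outflow joins the pump flow into the cap end, so the net volume the pump must supply per unit advance equals the rod cross-section area.
Rod cross-section A_rod = π/4 × (11.1 cm)² = 96.77 cm^2
v = Q_pump / A_rod

v ≈ 5.32 m/min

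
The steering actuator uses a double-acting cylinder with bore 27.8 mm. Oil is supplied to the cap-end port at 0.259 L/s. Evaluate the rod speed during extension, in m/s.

v ≈ 0.427 m/s

Cap-side area A_cap = π/4 × (27.8 mm)² = 607.0 mm^2
v = Q / A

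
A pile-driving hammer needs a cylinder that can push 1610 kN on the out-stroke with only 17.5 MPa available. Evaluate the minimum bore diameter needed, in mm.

D ≈ 342 mm

Extension force acts on the full piston face: F = P × (π/4)D².
D = √(4F / (πP)) = √(4 × 1610 kN / (π × 17.5 MPa))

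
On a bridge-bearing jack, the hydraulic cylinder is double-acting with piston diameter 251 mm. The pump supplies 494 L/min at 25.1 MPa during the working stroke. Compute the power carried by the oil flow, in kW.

W ≈ 207 kW

Hydraulic power = P × Q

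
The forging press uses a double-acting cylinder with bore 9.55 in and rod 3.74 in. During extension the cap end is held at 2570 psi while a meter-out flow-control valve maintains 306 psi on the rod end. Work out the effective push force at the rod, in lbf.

F ≈ 1.66e5 lbf

Cap-side area A_cap = π/4 × (9.55 in)² = 71.63 in^2
Rod-side annular area A_ann = π/4 × (9.55² − 3.74²) = 60.64 in^2
Net thrust = P_cap·A_cap − P_rod·A_ann = 1.841e5 lbf − 18560 lbf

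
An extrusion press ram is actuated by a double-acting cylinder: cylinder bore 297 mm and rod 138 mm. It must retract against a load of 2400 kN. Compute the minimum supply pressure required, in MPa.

P ≈ 44.2 MPa

Rod-side annular area A_ann = π/4 × (297² − 138²) = 54320 mm^2
Retraction: pressure acts on the annular area.
P = F / A = 2400 kN / A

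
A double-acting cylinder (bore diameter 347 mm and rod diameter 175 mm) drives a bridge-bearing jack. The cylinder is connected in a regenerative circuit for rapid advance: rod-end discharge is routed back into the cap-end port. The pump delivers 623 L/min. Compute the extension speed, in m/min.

In regeneration the rod-end outflow joins the pump flow into the cap end, so the net volume the pump must supply per unit advance equals the rod cross-section area.
Rod cross-section A_rod = π/4 × (175 mm)² = 24050 mm^2
v = Q_pump / A_rod

v ≈ 25.9 m/min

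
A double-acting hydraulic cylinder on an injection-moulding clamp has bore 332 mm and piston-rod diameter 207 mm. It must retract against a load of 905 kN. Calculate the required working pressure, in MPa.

P ≈ 17.1 MPa

Rod-side annular area A_ann = π/4 × (332² − 207²) = 52920 mm^2
Retraction: pressure acts on the annular area.
P = F / A = 905 kN / A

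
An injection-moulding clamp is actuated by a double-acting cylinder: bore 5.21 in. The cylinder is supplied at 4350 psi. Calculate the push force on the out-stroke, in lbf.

Cap-side area A_cap = π/4 × (5.21 in)² = 21.32 in^2
F = P × A_cap = 4350 psi × A_cap

F ≈ 92700 lbf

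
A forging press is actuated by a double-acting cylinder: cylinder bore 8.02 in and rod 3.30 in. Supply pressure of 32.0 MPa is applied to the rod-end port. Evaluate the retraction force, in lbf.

Rod-side annular area A_ann = π/4 × (8.02² − 3.30²) = 41.96 in^2
On retraction the pressure acts on the annular area (bore minus rod).
F = P × A_ann

F ≈ 1.95e5 lbf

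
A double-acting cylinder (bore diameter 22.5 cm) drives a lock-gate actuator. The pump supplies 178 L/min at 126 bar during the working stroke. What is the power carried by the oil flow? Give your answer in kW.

W ≈ 37.4 kW

Hydraulic power = P × Q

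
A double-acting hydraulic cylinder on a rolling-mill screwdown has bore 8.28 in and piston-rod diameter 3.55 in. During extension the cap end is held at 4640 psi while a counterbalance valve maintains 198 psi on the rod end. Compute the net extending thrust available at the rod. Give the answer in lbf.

F ≈ 2.41e5 lbf

Cap-side area A_cap = π/4 × (8.28 in)² = 53.85 in^2
Rod-side annular area A_ann = π/4 × (8.28² − 3.55²) = 43.95 in^2
Net thrust = P_cap·A_cap − P_rod·A_ann = 2.498e5 lbf − 8702 lbf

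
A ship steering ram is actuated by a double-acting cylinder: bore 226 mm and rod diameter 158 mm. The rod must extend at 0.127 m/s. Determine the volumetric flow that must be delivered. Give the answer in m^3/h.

Q ≈ 18.3 m^3/h

Cap-side area A_cap = π/4 × (226 mm)² = 40110 mm^2
Q = A × v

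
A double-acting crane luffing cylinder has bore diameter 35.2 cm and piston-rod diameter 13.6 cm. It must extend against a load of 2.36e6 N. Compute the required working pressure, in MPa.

Cap-side area A_cap = π/4 × (35.2 cm)² = 973.1 cm^2
P = F / A = 2.36e6 N / A

P ≈ 24.3 MPa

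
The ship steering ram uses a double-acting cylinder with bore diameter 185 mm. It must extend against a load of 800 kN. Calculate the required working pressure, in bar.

P ≈ 298 bar

Cap-side area A_cap = π/4 × (185 mm)² = 26880 mm^2
P = F / A = 800 kN / A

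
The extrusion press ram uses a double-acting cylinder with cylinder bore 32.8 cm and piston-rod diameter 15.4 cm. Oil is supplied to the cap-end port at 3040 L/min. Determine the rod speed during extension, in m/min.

v ≈ 36.0 m/min

Cap-side area A_cap = π/4 × (32.8 cm)² = 845.0 cm^2
v = Q / A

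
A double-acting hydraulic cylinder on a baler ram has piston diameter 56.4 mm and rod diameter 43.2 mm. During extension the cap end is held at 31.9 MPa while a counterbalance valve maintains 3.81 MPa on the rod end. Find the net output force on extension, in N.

F ≈ 75800 N

Cap-side area A_cap = π/4 × (56.4 mm)² = 2498 mm^2
Rod-side annular area A_ann = π/4 × (56.4² − 43.2²) = 1033 mm^2
Net thrust = P_cap·A_cap − P_rod·A_ann = 79700 N − 3934 N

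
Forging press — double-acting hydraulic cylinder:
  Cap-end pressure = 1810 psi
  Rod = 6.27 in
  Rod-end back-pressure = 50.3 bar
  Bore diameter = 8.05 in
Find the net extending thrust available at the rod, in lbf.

Cap-side area A_cap = π/4 × (8.05 in)² = 50.90 in^2
Rod-side annular area A_ann = π/4 × (8.05² − 6.27²) = 20.02 in^2
Net thrust = P_cap·A_cap − P_rod·A_ann = 92120 lbf − 14610 lbf

F ≈ 77500 lbf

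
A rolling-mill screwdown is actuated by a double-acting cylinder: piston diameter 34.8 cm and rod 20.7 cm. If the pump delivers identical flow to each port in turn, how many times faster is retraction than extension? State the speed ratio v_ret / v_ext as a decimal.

v_ret/v_ext ≈ 1.55

Cap-side area A_cap = π/4 × (34.8 cm)² = 951.1 cm^2
Rod-side annular area A_ann = π/4 × (34.8² − 20.7²) = 614.6 cm^2
For equal Q, v ∝ 1/A, so v_ret/v_ext = A_cap/A_ann.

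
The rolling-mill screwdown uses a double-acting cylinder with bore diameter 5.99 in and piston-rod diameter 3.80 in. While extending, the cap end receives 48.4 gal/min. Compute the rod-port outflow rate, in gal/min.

Cap-side area A_cap = π/4 × (5.99 in)² = 28.18 in^2
Rod-side annular area A_ann = π/4 × (5.99² − 3.80²) = 16.84 in^2
Piston speed v = Q_in/A_cap; rod-end outflow Q_out = v × A_ann = Q_in × A_ann/A_cap.

Q_out ≈ 28.9 gal/min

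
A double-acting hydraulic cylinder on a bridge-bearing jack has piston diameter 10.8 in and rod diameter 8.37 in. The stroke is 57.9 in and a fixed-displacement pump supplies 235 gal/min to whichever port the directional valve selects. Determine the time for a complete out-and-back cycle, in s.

Cap-side area A_cap = π/4 × (10.8 in)² = 91.61 in^2
Rod-side annular area A_ann = π/4 × (10.8² − 8.37²) = 36.59 in^2
t_ext = A_cap·L/Q = 5.863 s
t_ret = A_ann·L/Q = 2.341 s
t_cycle = t_ext + t_ret

t ≈ 8.20 s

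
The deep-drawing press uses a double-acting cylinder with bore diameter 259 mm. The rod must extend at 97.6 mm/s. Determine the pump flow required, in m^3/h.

Q ≈ 18.5 m^3/h

Cap-side area A_cap = π/4 × (259 mm)² = 52690 mm^2
Q = A × v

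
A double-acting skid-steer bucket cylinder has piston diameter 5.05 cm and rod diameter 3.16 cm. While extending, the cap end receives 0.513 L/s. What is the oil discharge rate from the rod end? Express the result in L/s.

Cap-side area A_cap = π/4 × (5.05 cm)² = 20.03 cm^2
Rod-side annular area A_ann = π/4 × (5.05² − 3.16²) = 12.19 cm^2
Piston speed v = Q_in/A_cap; rod-end outflow Q_out = v × A_ann = Q_in × A_ann/A_cap.

Q_out ≈ 0.312 L/s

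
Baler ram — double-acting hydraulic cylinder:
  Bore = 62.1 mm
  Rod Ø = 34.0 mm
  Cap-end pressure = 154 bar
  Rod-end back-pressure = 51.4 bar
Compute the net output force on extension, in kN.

F ≈ 35.7 kN

Cap-side area A_cap = π/4 × (62.1 mm)² = 3029 mm^2
Rod-side annular area A_ann = π/4 × (62.1² − 34.0²) = 2121 mm^2
Net thrust = P_cap·A_cap − P_rod·A_ann = 46.64 kN − 10.90 kN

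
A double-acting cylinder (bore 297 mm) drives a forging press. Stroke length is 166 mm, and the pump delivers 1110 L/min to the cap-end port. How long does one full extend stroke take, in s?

Cap-side area A_cap = π/4 × (297 mm)² = 69280 mm^2
Swept volume V = A × L; t = V / Q = A·L / Q

t ≈ 0.622 s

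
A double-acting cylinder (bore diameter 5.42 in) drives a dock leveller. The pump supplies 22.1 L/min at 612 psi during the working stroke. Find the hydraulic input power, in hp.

Hydraulic power = P × Q

W ≈ 2.08 hp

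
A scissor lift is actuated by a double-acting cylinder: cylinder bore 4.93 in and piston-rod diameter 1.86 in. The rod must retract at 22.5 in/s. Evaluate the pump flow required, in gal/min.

Rod-side annular area A_ann = π/4 × (4.93² − 1.86²) = 16.37 in^2
Q = A × v

Q ≈ 95.7 gal/min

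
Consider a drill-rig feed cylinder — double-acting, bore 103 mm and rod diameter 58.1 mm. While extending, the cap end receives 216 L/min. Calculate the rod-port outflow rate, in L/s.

Cap-side area A_cap = π/4 × (103 mm)² = 8332 mm^2
Rod-side annular area A_ann = π/4 × (103² − 58.1²) = 5681 mm^2
Piston speed v = Q_in/A_cap; rod-end outflow Q_out = v × A_ann = Q_in × A_ann/A_cap.

Q_out ≈ 2.45 L/s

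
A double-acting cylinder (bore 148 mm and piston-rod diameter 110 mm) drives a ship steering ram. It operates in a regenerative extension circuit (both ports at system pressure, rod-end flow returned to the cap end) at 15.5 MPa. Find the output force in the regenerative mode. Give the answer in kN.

F ≈ 147 kN

With equal pressure on both faces, forces on the annular region cancel; the net push is pressure × rod cross-section.
Rod cross-section A_rod = π/4 × (110 mm)² = 9503 mm^2
F = P × A_rod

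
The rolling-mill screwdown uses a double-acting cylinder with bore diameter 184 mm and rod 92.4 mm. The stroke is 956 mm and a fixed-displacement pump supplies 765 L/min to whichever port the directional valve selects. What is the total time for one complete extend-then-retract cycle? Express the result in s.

t ≈ 3.48 s

Cap-side area A_cap = π/4 × (184 mm)² = 26590 mm^2
Rod-side annular area A_ann = π/4 × (184² − 92.4²) = 19880 mm^2
t_ext = A_cap·L/Q = 1.994 s
t_ret = A_ann·L/Q = 1.491 s
t_cycle = t_ext + t_ret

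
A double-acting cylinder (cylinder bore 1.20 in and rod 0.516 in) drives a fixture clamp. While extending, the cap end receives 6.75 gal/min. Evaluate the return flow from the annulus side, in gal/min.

Cap-side area A_cap = π/4 × (1.20 in)² = 1.131 in^2
Rod-side annular area A_ann = π/4 × (1.20² − 0.516²) = 0.9219 in^2
Piston speed v = Q_in/A_cap; rod-end outflow Q_out = v × A_ann = Q_in × A_ann/A_cap.

Q_out ≈ 5.50 gal/min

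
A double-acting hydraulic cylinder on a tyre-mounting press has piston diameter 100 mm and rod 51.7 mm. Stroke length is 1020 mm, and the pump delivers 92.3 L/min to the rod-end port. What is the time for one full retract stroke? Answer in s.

t ≈ 3.82 s

Rod-side annular area A_ann = π/4 × (100² − 51.7²) = 5755 mm^2
Swept volume V = A × L; t = V / Q = A·L / Q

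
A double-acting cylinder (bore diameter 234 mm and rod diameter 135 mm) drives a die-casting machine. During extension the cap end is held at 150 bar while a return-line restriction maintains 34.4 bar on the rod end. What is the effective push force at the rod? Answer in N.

F ≈ 5.46e5 N

Cap-side area A_cap = π/4 × (234 mm)² = 43010 mm^2
Rod-side annular area A_ann = π/4 × (234² − 135²) = 28690 mm^2
Net thrust = P_cap·A_cap − P_rod·A_ann = 6.451e5 N − 98700 N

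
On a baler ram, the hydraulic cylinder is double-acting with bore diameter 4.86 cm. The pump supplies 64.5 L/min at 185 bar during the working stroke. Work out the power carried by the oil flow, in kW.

W ≈ 19.9 kW

Hydraulic power = P × Q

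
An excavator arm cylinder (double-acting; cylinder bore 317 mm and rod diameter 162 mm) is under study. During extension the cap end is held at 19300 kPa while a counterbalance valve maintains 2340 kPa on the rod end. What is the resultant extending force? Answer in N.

Cap-side area A_cap = π/4 × (317 mm)² = 78920 mm^2
Rod-side annular area A_ann = π/4 × (317² − 162²) = 58310 mm^2
Net thrust = P_cap·A_cap − P_rod·A_ann = 1.523e6 N − 1.364e5 N

F ≈ 1.39e6 N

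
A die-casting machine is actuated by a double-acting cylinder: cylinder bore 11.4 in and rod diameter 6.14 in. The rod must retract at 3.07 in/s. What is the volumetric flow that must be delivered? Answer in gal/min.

Q ≈ 57.8 gal/min

Rod-side annular area A_ann = π/4 × (11.4² − 6.14²) = 72.46 in^2
Q = A × v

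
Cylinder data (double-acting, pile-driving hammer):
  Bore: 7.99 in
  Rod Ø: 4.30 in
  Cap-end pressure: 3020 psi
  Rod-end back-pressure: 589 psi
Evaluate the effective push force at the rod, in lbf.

F ≈ 1.30e5 lbf

Cap-side area A_cap = π/4 × (7.99 in)² = 50.14 in^2
Rod-side annular area A_ann = π/4 × (7.99² − 4.30²) = 35.62 in^2
Net thrust = P_cap·A_cap − P_rod·A_ann = 1.514e5 lbf − 20980 lbf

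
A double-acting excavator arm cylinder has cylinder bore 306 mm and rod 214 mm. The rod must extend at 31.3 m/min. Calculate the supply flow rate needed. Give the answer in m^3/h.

Q ≈ 138 m^3/h

Cap-side area A_cap = π/4 × (306 mm)² = 73540 mm^2
Q = A × v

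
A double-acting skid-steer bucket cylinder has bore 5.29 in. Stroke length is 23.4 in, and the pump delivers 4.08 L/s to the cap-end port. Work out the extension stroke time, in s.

Cap-side area A_cap = π/4 × (5.29 in)² = 21.98 in^2
Swept volume V = A × L; t = V / Q = A·L / Q

t ≈ 2.07 s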